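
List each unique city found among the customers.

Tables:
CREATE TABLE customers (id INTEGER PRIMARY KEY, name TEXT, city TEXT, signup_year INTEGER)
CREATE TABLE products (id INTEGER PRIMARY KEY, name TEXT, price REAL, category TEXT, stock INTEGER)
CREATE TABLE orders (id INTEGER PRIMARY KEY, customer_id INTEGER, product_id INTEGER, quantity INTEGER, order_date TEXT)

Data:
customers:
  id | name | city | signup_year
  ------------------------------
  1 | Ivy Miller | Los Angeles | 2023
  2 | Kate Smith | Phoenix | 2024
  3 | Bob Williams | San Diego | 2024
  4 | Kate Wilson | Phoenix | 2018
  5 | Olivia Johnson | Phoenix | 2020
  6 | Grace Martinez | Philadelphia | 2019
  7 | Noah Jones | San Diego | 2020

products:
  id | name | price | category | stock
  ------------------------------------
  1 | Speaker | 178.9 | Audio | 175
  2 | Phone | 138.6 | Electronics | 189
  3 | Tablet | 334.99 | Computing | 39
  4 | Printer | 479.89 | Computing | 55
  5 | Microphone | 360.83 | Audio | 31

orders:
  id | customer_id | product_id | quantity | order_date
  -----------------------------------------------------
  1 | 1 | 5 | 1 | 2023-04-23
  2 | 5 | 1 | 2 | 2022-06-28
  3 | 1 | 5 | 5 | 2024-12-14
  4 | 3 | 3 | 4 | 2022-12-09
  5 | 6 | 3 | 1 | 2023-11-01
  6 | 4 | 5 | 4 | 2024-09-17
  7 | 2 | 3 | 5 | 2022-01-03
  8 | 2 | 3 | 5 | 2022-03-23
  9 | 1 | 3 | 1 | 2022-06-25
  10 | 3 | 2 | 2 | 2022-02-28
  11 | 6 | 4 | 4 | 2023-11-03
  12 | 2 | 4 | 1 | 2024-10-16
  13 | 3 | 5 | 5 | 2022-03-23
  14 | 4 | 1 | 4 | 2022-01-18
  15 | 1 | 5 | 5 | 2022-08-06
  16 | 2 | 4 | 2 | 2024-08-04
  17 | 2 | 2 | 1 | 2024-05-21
SELECT DISTINCT city FROM customers

Execution result:
city
Los Angeles
Phoenix
San Diego
Philadelphia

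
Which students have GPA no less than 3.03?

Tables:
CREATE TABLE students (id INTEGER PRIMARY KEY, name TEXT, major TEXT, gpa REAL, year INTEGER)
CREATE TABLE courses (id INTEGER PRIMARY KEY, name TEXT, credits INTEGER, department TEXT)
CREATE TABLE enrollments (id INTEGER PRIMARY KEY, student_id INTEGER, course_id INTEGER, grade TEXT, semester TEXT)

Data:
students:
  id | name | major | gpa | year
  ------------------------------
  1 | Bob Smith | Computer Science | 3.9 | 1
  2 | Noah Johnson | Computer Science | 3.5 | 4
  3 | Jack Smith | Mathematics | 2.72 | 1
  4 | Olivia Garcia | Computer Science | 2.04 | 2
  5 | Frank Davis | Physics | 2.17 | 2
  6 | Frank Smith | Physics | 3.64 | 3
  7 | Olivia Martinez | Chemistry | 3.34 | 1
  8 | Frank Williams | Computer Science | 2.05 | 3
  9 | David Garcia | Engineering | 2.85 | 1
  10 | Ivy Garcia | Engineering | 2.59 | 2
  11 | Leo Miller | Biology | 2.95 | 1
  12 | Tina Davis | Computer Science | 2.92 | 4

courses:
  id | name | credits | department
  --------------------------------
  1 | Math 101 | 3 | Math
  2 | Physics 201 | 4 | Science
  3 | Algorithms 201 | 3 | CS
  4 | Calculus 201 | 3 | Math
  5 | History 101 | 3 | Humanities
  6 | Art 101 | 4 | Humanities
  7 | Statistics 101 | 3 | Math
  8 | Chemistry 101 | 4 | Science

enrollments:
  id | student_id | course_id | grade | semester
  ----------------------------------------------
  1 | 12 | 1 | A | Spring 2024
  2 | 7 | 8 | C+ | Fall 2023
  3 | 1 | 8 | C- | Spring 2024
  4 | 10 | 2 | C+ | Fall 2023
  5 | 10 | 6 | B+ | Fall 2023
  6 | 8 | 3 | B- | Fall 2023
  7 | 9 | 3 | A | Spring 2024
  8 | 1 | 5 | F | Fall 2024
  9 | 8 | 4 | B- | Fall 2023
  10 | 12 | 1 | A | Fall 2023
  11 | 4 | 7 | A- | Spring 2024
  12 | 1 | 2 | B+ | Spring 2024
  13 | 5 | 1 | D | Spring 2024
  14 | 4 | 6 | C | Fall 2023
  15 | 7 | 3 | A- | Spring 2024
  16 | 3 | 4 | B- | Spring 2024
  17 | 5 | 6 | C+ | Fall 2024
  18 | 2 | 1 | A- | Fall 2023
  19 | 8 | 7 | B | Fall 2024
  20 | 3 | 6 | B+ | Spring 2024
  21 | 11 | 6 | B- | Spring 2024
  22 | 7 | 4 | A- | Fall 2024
SELECT name, gpa FROM students WHERE gpa >= 3.03

Execution result:
name | gpa
Bob Smith | 3.90
Noah Johnson | 3.50
Frank Smith | 3.64
Olivia Martinez | 3.34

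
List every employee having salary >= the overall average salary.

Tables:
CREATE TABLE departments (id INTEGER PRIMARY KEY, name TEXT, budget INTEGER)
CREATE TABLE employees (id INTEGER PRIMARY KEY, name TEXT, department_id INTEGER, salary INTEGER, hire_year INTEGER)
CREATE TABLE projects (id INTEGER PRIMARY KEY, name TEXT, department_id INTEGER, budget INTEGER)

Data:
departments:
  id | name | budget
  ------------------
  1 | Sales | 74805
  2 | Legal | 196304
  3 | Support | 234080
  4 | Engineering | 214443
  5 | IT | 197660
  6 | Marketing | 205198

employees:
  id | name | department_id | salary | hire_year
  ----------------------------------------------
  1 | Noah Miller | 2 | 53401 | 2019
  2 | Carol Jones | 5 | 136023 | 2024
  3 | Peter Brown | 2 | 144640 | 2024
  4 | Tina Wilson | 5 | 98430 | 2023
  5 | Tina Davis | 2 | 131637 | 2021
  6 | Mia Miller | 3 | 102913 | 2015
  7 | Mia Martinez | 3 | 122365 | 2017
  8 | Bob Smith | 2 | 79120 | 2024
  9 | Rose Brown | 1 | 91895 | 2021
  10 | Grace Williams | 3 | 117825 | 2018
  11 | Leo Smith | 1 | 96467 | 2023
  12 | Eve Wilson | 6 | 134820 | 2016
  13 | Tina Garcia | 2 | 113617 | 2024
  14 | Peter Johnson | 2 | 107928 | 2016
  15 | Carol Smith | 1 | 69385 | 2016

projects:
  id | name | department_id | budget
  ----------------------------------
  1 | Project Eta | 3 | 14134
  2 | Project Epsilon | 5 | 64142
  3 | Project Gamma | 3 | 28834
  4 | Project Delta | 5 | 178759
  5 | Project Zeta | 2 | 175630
SELECT name, salary FROM employees WHERE salary >= (SELECT AVG(salary) FROM employees)

Execution result:
name | salary
Carol Jones | 136023
Peter Brown | 144640
Tina Davis | 131637
Mia Martinez | 122365
Grace Williams | 117825
Eve Wilson | 134820
Tina Garcia | 113617
Peter Johnson | 107928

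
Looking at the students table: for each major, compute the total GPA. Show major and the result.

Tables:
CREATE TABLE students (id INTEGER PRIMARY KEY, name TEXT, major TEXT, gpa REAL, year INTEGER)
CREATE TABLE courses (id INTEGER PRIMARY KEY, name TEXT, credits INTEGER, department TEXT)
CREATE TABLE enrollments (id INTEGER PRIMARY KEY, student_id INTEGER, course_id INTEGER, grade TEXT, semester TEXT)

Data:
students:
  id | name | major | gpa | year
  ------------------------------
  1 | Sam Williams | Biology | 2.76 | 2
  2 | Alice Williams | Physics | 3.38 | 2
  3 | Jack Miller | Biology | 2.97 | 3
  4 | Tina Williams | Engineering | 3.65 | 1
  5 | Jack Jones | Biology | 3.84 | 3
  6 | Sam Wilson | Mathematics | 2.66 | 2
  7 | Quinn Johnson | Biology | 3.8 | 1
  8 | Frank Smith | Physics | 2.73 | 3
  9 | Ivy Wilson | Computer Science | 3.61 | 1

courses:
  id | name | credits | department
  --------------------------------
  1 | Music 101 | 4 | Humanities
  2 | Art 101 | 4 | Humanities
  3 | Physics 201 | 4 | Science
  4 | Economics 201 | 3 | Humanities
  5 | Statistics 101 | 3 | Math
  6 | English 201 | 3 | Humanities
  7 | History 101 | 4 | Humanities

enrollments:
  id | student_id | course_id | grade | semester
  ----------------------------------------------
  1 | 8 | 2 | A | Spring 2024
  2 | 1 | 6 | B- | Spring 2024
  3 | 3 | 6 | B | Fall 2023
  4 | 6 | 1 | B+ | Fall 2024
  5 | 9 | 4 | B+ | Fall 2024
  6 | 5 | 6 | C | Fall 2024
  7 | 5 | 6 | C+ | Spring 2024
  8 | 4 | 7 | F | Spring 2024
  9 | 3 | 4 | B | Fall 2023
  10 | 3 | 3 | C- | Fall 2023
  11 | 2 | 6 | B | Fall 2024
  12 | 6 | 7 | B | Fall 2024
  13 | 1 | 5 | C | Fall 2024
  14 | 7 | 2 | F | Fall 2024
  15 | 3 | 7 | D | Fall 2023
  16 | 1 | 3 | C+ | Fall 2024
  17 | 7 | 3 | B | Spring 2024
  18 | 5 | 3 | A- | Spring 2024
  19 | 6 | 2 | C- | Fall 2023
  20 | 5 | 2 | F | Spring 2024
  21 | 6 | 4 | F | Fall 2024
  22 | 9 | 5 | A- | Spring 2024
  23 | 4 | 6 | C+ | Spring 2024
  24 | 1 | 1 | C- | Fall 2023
SELECT major, SUM(gpa) AS sum_gpa FROM students GROUP BY major

Execution result:
major | sum_gpa
Biology | 13.37
Computer Science | 3.61
Engineering | 3.65
Mathematics | 2.66
Physics | 6.11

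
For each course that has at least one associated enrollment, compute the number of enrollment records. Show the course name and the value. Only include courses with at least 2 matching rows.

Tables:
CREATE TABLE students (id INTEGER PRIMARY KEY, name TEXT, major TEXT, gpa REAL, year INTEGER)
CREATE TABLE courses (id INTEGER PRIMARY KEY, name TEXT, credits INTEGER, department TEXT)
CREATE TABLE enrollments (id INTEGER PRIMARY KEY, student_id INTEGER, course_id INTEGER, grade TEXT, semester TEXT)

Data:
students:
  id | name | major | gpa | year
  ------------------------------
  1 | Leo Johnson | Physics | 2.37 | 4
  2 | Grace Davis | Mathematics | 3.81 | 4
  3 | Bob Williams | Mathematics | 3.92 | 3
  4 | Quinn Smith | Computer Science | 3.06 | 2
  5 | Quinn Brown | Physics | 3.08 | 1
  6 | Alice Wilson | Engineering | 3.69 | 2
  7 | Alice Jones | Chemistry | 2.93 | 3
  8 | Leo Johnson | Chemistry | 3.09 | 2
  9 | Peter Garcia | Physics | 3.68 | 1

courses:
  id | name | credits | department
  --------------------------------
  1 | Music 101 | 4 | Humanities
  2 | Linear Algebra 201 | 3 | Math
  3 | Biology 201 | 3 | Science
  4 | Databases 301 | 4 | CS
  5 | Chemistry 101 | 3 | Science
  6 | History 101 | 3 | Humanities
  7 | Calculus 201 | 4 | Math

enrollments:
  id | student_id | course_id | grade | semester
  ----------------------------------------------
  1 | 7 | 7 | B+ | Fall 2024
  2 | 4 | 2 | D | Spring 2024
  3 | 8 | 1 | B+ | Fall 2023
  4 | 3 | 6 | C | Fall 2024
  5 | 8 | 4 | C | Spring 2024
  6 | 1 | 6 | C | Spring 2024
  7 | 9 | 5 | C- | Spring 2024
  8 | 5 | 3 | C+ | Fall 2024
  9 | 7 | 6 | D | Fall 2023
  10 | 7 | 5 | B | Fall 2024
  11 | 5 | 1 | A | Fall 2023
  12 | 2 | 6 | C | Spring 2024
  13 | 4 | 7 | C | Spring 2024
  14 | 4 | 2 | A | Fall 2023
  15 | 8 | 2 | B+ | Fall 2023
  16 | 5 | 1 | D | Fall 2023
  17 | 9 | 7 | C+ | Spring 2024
SELECT p.name, COUNT(*) AS n FROM enrollments c JOIN courses p ON c.course_id = p.id GROUP BY p.id, p.name HAVING COUNT(*) >= 2

Execution result:
name | n
Music 101 | 3
Linear Algebra 201 | 3
Chemistry 101 | 2
History 101 | 4
Calculus 201 | 3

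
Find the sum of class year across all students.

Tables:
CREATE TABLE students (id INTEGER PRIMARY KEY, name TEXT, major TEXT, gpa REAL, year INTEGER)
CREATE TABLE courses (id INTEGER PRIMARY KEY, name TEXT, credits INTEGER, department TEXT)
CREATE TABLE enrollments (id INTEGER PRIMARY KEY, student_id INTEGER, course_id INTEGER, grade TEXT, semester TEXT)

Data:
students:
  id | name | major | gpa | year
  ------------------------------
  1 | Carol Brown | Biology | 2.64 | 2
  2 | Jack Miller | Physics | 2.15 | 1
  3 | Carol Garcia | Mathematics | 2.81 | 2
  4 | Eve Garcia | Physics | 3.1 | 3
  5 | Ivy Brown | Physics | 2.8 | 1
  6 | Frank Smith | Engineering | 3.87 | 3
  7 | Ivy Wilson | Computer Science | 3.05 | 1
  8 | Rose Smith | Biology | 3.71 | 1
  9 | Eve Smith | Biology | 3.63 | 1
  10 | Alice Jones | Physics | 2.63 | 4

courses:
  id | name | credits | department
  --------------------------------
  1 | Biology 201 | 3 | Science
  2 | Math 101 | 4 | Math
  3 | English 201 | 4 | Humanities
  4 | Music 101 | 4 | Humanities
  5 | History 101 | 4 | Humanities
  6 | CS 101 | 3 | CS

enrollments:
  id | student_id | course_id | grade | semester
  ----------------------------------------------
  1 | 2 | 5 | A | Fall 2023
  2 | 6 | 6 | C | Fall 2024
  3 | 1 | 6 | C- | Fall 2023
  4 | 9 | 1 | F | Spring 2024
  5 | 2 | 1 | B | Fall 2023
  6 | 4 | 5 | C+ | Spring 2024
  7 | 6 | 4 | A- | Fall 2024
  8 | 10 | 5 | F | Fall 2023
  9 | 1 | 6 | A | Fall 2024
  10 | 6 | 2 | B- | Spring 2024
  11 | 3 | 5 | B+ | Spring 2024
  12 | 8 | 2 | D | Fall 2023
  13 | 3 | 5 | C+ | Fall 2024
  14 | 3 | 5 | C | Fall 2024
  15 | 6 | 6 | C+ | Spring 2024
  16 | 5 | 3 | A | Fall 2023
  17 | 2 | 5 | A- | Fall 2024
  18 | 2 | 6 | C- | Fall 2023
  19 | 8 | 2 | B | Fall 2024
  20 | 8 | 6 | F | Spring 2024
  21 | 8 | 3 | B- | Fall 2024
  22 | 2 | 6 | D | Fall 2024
SELECT SUM(year) FROM students

Execution result:
19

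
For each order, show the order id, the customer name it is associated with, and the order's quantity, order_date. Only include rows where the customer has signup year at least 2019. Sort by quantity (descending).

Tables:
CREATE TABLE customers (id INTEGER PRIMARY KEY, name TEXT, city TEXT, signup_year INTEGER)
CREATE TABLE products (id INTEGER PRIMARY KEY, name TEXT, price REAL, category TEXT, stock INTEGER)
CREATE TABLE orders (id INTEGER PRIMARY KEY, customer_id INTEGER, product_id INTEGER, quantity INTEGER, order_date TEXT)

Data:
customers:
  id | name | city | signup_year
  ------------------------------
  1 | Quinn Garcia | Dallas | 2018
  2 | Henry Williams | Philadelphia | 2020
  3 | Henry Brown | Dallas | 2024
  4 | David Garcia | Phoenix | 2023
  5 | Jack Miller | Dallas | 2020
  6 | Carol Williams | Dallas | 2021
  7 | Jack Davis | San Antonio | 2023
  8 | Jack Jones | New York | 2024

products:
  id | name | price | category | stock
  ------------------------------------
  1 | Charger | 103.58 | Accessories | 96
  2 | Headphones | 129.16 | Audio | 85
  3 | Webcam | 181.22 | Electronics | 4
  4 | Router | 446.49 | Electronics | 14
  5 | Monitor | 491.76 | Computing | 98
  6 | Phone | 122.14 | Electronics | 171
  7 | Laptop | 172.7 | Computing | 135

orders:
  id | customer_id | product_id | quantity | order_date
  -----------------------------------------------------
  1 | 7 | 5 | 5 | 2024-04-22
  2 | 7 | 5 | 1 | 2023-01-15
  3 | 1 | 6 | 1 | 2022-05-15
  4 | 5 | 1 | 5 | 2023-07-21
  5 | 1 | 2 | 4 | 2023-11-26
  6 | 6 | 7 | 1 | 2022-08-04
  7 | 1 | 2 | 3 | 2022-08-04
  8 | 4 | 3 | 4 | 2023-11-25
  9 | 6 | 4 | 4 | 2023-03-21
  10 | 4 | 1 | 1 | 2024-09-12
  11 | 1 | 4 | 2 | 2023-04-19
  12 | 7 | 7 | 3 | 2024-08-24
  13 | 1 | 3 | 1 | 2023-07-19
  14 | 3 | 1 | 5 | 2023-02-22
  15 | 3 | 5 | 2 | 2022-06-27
SELECT c.id, p.name AS customer, c.quantity, c.order_date FROM orders c JOIN customers p ON c.customer_id = p.id WHERE p.signup_year >= 2019 ORDER BY c.quantity DESC

Execution result:
id | customer | quantity | order_date
1 | Jack Davis | 5 | 2024-04-22
4 | Jack Miller | 5 | 2023-07-21
14 | Henry Brown | 5 | 2023-02-22
8 | David Garcia | 4 | 2023-11-25
9 | Carol Williams | 4 | 2023-03-21
12 | Jack Davis | 3 | 2024-08-24
15 | Henry Brown | 2 | 2022-06-27
2 | Jack Davis | 1 | 2023-01-15
6 | Carol Williams | 1 | 2022-08-04
10 | David Garcia | 1 | 2024-09-12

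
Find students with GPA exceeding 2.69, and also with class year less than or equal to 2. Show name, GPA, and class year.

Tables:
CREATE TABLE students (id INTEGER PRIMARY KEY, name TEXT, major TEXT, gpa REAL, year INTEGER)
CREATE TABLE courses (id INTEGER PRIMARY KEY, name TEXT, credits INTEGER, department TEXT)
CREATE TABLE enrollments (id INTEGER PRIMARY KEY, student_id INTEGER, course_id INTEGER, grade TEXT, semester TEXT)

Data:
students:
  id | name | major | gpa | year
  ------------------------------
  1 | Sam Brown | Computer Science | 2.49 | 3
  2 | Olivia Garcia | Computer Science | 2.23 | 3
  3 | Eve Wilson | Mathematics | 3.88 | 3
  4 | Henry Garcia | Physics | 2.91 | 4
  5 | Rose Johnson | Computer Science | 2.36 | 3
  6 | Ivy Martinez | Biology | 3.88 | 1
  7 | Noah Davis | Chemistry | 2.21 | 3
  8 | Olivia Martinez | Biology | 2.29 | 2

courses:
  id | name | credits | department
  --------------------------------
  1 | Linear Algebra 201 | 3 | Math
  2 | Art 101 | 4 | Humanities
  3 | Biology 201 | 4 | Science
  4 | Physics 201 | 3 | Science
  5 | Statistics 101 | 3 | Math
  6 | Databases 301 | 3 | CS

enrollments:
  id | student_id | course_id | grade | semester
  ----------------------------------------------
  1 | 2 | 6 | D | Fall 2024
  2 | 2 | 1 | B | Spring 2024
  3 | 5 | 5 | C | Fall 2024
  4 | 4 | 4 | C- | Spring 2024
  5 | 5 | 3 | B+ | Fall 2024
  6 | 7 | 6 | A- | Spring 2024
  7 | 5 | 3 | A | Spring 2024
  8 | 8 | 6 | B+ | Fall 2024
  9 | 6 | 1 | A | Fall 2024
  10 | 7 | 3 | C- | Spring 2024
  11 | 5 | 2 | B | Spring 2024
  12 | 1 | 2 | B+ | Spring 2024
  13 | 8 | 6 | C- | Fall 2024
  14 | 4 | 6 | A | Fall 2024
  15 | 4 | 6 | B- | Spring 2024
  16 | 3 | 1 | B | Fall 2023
SELECT name, gpa, year FROM students WHERE gpa > 2.69 AND year <= 2

Execution result:
name | gpa | year
Ivy Martinez | 3.88 | 1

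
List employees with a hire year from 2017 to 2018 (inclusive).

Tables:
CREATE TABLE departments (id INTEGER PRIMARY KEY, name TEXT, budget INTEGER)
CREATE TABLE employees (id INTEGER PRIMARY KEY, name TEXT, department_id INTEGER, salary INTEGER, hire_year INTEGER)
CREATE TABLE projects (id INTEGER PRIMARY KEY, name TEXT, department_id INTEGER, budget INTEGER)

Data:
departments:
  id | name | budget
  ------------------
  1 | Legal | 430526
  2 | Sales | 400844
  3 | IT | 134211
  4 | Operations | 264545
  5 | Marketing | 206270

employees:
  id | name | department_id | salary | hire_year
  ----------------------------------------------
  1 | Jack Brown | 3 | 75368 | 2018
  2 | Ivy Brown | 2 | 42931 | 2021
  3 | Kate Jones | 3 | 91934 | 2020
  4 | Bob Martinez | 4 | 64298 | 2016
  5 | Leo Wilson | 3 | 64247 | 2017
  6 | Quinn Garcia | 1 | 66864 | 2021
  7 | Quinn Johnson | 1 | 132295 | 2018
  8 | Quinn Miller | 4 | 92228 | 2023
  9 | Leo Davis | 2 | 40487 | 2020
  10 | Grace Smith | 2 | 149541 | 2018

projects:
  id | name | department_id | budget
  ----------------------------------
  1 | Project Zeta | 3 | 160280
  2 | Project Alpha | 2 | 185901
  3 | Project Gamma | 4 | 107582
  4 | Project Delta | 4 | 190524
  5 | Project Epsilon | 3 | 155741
SELECT name, hire_year FROM employees WHERE hire_year BETWEEN 2017 AND 2018

Execution result:
name | hire_year
Jack Brown | 2018
Leo Wilson | 2017
Quinn Johnson | 2018
Grace Smith | 2018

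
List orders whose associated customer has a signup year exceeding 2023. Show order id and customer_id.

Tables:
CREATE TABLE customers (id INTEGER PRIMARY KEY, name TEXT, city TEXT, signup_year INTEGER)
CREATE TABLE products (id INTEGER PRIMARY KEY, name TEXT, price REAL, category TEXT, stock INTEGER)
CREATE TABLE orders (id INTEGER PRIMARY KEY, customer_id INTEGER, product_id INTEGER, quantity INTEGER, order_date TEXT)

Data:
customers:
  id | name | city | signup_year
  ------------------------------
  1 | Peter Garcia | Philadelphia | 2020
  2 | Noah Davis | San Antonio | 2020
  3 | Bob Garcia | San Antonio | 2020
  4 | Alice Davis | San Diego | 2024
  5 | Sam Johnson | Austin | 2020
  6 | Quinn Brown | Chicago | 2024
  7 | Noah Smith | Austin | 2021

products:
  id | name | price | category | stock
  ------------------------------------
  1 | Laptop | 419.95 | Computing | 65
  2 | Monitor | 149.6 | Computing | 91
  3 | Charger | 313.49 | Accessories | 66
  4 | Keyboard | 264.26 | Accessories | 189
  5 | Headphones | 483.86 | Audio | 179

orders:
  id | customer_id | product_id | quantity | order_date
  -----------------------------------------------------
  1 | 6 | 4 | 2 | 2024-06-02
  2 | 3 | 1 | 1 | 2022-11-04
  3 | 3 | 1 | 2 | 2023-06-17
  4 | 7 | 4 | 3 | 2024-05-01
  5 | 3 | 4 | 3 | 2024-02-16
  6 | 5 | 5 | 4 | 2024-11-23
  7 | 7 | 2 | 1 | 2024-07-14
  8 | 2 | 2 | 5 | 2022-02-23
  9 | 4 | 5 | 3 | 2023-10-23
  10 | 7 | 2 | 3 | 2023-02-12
SELECT id, customer_id FROM orders WHERE customer_id IN (SELECT id FROM customers WHERE signup_year > 2023)

Execution result:
id | customer_id
1 | 6
9 | 4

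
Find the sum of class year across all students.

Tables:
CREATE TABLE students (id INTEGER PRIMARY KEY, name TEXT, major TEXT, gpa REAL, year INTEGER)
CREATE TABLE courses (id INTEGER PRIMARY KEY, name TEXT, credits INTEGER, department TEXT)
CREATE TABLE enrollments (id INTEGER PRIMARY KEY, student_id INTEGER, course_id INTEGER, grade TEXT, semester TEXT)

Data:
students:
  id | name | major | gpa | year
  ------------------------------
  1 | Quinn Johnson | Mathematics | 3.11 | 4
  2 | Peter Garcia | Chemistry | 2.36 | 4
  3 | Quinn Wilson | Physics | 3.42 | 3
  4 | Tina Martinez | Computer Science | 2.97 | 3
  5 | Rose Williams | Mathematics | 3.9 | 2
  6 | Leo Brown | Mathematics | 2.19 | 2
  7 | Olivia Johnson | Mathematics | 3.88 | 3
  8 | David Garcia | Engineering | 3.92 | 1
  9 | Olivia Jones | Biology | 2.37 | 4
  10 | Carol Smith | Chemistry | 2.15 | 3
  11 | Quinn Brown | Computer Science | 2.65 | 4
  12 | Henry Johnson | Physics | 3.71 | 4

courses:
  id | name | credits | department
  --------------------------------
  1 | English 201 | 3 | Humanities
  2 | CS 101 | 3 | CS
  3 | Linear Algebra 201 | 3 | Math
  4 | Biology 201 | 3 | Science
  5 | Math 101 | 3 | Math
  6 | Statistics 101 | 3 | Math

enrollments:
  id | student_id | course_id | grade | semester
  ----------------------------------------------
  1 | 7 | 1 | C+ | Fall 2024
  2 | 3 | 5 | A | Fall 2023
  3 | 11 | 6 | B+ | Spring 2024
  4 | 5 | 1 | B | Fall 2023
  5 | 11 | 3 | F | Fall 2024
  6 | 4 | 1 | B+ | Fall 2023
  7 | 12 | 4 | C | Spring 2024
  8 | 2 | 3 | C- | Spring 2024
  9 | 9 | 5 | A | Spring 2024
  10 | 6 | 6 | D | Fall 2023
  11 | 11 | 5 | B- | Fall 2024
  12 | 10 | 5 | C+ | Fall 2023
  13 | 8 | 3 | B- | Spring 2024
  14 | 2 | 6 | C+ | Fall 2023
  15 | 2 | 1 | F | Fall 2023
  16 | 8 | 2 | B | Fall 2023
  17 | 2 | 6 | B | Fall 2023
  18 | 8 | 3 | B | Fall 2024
SELECT SUM(year) FROM students

Execution result:
37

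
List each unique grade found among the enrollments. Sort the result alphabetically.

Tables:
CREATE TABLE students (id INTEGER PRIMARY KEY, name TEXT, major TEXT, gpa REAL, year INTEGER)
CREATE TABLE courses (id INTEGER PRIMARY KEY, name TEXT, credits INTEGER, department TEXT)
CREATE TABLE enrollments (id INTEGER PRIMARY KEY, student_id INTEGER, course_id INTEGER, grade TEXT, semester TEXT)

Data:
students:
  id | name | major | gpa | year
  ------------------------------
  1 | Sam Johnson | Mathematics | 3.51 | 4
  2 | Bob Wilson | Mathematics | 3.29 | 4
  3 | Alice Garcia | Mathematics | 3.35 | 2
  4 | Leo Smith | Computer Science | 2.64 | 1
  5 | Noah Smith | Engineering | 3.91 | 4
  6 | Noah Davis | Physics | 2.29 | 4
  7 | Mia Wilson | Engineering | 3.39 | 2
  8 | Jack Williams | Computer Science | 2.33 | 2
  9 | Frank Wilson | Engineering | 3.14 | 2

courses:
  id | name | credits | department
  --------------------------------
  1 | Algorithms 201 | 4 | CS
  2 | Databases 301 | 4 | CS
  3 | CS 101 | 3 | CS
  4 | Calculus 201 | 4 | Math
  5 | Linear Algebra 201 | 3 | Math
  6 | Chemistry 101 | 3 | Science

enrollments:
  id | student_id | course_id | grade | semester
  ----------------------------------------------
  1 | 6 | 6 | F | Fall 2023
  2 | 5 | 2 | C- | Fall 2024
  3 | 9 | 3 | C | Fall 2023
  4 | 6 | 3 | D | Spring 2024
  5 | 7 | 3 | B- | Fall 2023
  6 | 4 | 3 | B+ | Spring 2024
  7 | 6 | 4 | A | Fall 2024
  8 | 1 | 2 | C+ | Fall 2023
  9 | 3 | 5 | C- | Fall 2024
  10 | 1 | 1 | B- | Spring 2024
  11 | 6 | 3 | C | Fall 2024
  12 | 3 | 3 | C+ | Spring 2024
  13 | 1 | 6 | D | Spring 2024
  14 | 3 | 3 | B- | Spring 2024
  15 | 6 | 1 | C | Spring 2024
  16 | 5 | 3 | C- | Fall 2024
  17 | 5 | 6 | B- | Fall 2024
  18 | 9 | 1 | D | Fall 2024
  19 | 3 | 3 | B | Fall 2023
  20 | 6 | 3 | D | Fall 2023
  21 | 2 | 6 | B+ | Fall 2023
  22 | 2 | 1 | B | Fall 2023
SELECT DISTINCT grade FROM enrollments ORDER BY grade

Execution result:
grade
A
B
B+
B-
C
C+
C-
D
F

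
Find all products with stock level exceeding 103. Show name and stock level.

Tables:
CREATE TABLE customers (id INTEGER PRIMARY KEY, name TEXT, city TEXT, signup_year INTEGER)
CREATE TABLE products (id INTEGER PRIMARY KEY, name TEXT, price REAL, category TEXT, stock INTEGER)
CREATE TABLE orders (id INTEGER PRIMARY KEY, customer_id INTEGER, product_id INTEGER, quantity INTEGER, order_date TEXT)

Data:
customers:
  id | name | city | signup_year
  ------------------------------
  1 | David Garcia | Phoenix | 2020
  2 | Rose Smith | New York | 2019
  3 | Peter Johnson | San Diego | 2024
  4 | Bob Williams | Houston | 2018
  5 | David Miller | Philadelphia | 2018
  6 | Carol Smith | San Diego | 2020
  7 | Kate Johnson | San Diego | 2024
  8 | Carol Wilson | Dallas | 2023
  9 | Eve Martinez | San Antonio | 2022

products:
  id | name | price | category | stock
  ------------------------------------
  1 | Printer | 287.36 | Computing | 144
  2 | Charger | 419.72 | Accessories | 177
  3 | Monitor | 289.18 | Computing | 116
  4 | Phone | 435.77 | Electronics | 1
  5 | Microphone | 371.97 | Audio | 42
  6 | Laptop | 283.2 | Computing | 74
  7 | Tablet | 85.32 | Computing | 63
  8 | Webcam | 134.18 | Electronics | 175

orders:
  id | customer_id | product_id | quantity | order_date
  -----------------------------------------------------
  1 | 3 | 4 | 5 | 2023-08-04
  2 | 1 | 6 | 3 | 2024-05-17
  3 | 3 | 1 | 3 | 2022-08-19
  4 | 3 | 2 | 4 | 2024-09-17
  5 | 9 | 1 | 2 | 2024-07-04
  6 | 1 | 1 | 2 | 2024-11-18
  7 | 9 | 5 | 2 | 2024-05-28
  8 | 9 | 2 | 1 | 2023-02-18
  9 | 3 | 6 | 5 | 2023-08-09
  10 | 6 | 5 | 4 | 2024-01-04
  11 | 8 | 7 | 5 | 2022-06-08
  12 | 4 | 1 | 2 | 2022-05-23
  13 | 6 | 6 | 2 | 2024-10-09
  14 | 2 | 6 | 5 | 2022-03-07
SELECT name, stock FROM products WHERE stock > 103

Execution result:
name | stock
Printer | 144
Charger | 177
Monitor | 116
Webcam | 175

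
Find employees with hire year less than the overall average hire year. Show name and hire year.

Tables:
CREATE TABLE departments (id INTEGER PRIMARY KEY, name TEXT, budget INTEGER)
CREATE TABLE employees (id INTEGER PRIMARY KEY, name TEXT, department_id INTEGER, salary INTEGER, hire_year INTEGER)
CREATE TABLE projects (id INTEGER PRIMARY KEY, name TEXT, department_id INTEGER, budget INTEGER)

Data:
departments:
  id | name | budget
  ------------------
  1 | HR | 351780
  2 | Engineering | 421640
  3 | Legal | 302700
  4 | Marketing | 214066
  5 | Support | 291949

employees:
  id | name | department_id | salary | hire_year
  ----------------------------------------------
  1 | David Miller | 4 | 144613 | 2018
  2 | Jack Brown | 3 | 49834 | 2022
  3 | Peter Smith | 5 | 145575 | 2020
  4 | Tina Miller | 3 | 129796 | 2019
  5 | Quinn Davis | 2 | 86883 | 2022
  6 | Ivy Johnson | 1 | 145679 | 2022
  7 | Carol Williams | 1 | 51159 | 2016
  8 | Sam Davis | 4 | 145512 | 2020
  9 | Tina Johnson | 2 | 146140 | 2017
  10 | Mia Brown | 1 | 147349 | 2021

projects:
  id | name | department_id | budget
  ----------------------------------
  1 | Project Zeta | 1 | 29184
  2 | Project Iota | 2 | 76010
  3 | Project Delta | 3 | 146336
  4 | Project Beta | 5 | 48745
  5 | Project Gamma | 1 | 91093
SELECT name, hire_year FROM employees WHERE hire_year < (SELECT AVG(hire_year) FROM employees)

Execution result:
name | hire_year
David Miller | 2018
Tina Miller | 2019
Carol Williams | 2016
Tina Johnson | 2017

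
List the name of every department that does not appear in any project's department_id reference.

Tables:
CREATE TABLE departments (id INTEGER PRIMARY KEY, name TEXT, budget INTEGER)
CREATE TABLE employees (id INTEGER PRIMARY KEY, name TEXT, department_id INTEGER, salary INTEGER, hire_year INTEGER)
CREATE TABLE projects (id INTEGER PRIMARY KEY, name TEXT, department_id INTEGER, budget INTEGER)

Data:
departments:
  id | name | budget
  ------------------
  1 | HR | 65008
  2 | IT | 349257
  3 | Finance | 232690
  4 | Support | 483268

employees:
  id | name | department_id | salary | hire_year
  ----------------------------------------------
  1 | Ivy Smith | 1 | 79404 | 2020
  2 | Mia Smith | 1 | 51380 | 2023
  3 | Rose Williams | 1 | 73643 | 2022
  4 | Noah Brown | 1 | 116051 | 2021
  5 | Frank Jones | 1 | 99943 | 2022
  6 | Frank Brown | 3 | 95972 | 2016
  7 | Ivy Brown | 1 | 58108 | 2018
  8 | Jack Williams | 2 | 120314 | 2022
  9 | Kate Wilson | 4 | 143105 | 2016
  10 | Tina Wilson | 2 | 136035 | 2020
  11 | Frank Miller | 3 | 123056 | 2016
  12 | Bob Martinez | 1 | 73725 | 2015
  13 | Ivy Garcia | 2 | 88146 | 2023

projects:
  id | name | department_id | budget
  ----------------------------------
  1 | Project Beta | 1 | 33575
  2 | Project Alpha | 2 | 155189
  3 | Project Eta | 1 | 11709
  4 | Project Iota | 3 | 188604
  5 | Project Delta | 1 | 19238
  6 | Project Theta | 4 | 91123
SELECT p.name FROM departments p LEFT JOIN projects c ON c.department_id = p.id WHERE c.id IS NULL

Execution result:
(no rows)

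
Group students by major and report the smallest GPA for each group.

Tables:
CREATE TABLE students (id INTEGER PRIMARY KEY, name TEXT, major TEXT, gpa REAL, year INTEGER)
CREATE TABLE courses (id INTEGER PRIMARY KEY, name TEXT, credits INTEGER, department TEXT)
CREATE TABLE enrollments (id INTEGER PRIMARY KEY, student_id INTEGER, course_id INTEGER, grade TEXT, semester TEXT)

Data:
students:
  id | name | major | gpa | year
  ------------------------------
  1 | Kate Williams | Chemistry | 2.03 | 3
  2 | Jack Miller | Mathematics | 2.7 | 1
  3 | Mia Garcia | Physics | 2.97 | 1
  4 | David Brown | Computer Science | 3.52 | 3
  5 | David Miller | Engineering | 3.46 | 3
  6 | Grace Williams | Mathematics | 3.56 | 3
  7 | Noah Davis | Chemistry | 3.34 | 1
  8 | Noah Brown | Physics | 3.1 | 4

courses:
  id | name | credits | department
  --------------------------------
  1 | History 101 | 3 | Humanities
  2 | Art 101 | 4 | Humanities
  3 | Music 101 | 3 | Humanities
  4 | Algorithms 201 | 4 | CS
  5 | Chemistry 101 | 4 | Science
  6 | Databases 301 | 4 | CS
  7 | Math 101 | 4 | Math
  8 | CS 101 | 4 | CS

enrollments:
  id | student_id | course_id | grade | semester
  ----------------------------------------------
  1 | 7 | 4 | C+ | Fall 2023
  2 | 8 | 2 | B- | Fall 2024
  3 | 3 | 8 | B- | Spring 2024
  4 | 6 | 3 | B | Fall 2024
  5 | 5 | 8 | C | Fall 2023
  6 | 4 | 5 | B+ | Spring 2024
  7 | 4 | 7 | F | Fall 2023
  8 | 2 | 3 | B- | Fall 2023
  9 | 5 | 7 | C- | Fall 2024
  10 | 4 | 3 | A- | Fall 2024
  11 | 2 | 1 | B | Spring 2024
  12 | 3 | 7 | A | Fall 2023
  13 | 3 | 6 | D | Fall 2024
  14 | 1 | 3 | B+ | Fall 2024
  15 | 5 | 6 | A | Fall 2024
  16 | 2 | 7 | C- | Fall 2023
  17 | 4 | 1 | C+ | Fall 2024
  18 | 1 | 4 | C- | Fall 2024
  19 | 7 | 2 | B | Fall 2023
SELECT major, MIN(gpa) AS min_gpa FROM students GROUP BY major

Execution result:
major | min_gpa
Chemistry | 2.03
Computer Science | 3.52
Engineering | 3.46
Mathematics | 2.70
Physics | 2.97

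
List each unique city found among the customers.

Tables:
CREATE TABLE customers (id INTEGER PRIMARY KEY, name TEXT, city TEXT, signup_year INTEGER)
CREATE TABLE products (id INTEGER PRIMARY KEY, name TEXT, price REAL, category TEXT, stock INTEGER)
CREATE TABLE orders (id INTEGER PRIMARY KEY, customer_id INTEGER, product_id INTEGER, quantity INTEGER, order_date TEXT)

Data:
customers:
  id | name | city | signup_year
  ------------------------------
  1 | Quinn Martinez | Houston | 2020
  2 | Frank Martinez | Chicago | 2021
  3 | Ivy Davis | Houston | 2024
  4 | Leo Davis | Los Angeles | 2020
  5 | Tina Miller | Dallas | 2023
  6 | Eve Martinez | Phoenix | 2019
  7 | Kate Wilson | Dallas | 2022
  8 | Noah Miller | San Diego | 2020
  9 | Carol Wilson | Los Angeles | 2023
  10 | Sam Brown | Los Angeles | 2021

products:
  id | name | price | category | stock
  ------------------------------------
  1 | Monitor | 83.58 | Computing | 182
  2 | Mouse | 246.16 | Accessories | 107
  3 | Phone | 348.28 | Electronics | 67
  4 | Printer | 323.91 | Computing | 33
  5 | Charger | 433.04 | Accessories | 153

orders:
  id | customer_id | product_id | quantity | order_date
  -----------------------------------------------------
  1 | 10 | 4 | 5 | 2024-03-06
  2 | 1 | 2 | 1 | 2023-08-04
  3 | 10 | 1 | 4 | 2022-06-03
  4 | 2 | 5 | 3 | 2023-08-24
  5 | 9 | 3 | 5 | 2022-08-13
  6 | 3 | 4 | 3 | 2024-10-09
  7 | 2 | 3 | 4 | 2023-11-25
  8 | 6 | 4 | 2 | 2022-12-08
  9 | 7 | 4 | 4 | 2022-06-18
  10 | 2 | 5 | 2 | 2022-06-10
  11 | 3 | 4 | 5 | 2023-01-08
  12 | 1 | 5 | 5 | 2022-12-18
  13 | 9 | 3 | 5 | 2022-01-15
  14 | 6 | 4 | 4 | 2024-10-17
SELECT DISTINCT city FROM customers

Execution result:
city
Houston
Chicago
Los Angeles
Dallas
Phoenix
San Diego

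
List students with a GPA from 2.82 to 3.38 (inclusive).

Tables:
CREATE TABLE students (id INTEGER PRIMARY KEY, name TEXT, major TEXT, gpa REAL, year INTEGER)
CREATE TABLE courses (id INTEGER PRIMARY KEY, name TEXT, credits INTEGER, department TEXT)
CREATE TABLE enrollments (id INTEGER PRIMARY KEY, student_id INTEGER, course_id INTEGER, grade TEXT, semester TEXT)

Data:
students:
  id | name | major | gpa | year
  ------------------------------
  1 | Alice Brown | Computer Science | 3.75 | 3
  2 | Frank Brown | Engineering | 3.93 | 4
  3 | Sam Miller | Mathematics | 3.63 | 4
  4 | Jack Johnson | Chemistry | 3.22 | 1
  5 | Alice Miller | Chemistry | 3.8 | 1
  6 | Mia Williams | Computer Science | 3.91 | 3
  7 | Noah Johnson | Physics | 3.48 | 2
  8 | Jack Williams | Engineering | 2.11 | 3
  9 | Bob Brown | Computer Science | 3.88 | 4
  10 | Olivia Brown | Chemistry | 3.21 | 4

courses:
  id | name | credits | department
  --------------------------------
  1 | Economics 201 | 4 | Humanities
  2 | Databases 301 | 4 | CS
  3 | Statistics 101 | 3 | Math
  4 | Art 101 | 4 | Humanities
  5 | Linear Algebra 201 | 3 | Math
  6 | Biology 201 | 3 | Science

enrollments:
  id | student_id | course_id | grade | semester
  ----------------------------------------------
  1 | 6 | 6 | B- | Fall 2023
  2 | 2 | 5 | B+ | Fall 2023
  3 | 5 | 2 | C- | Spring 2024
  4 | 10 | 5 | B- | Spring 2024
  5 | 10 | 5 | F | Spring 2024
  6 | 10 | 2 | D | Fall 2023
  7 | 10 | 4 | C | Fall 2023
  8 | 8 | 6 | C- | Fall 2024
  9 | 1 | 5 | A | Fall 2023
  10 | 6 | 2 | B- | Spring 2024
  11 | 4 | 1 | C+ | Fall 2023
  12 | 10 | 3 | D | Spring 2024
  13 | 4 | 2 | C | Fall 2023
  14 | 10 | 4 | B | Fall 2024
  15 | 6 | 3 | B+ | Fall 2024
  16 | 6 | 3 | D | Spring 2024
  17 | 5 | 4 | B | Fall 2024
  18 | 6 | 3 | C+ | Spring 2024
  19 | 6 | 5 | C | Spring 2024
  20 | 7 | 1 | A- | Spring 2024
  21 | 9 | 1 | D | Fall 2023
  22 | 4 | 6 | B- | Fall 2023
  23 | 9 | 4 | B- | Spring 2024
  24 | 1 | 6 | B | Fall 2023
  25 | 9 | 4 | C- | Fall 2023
SELECT name, gpa FROM students WHERE gpa BETWEEN 2.82 AND 3.38

Execution result:
name | gpa
Jack Johnson | 3.22
Olivia Brown | 3.21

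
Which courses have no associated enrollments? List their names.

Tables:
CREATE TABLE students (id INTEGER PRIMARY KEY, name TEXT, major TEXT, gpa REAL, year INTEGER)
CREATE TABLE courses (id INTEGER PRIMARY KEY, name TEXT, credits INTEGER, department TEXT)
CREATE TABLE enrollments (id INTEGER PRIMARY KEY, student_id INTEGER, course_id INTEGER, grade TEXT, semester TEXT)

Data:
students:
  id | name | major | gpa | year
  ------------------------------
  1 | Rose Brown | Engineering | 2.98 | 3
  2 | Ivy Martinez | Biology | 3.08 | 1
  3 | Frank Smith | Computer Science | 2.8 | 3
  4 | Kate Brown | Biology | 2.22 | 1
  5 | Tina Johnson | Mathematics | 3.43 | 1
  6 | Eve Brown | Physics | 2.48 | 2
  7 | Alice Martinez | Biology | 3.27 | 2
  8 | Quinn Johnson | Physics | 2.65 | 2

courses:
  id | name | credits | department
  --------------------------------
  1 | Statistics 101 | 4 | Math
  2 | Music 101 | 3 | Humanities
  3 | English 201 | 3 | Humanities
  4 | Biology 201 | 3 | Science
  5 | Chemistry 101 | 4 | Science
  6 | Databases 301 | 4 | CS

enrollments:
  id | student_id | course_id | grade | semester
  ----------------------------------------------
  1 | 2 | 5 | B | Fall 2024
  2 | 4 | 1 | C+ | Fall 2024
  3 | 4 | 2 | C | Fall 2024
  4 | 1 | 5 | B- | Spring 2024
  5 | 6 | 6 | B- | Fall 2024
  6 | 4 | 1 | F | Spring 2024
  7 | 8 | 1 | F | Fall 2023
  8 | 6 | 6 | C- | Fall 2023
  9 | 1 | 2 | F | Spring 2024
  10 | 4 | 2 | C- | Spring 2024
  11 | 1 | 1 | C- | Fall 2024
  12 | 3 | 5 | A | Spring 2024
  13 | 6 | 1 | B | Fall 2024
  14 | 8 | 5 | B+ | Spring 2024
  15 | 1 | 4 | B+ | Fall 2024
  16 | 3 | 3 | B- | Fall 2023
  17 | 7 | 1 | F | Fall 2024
SELECT p.name FROM courses p LEFT JOIN enrollments c ON c.course_id = p.id WHERE c.id IS NULL

Execution result:
(no rows)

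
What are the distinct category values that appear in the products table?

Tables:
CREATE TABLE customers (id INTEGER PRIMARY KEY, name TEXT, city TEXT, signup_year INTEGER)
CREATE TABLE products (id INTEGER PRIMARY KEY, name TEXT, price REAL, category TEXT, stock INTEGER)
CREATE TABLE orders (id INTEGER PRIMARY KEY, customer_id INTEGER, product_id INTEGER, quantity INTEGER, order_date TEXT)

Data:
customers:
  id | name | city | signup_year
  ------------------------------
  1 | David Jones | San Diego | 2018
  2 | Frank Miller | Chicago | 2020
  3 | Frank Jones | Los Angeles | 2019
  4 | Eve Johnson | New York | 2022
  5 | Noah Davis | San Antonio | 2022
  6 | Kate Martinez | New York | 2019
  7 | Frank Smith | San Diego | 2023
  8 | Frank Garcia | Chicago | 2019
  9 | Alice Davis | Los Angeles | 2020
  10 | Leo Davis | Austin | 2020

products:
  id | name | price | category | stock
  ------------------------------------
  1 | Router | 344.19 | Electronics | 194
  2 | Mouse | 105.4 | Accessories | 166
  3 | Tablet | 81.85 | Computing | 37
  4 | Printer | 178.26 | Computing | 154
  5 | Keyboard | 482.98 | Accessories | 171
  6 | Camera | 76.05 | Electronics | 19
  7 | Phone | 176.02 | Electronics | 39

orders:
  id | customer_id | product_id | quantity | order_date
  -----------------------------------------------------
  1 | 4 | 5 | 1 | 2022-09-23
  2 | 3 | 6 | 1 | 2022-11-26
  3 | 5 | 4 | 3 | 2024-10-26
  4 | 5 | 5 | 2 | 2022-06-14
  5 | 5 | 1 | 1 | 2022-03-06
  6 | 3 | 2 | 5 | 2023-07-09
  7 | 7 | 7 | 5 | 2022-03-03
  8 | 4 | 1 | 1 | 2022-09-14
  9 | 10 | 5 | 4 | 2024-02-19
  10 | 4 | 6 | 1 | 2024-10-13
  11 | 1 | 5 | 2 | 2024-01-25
SELECT DISTINCT category FROM products

Execution result:
category
Electronics
Accessories
Computing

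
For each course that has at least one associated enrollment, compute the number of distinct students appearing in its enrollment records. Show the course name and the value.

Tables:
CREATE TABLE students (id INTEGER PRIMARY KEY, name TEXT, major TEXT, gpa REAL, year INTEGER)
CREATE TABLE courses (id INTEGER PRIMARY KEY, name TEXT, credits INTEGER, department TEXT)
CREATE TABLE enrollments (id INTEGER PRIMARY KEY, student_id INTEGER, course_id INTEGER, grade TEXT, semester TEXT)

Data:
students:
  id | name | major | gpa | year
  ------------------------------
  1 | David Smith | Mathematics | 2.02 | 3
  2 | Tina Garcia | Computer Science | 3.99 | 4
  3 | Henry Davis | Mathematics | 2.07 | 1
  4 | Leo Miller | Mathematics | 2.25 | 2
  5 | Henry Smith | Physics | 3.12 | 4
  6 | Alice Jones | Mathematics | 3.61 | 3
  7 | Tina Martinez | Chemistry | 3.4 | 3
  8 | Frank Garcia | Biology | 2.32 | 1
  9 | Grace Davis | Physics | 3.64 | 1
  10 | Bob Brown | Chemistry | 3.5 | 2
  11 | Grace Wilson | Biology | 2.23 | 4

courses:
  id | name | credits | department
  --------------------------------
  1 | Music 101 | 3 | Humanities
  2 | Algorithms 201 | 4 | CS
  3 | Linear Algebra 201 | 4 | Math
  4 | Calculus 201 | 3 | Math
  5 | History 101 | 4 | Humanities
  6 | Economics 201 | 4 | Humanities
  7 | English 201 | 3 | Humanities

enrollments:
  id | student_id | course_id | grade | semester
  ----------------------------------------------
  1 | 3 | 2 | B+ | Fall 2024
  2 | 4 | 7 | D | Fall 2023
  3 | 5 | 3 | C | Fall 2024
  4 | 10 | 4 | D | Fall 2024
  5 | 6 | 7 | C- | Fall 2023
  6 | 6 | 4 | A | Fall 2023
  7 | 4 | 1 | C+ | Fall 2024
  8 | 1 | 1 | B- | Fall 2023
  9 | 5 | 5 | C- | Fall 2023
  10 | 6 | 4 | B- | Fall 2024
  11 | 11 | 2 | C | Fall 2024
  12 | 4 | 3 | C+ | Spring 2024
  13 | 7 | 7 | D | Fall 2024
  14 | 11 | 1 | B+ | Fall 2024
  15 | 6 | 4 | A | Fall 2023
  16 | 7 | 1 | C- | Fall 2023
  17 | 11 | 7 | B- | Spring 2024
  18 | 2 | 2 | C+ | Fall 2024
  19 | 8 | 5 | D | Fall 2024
SELECT p.name, COUNT(DISTINCT c.student_id) AS distinct_student_count FROM enrollments c JOIN courses p ON c.course_id = p.id GROUP BY p.id, p.name

Execution result:
name | distinct_student_count
Music 101 | 4
Algorithms 201 | 3
Linear Algebra 201 | 2
Calculus 201 | 2
History 101 | 2
English 201 | 4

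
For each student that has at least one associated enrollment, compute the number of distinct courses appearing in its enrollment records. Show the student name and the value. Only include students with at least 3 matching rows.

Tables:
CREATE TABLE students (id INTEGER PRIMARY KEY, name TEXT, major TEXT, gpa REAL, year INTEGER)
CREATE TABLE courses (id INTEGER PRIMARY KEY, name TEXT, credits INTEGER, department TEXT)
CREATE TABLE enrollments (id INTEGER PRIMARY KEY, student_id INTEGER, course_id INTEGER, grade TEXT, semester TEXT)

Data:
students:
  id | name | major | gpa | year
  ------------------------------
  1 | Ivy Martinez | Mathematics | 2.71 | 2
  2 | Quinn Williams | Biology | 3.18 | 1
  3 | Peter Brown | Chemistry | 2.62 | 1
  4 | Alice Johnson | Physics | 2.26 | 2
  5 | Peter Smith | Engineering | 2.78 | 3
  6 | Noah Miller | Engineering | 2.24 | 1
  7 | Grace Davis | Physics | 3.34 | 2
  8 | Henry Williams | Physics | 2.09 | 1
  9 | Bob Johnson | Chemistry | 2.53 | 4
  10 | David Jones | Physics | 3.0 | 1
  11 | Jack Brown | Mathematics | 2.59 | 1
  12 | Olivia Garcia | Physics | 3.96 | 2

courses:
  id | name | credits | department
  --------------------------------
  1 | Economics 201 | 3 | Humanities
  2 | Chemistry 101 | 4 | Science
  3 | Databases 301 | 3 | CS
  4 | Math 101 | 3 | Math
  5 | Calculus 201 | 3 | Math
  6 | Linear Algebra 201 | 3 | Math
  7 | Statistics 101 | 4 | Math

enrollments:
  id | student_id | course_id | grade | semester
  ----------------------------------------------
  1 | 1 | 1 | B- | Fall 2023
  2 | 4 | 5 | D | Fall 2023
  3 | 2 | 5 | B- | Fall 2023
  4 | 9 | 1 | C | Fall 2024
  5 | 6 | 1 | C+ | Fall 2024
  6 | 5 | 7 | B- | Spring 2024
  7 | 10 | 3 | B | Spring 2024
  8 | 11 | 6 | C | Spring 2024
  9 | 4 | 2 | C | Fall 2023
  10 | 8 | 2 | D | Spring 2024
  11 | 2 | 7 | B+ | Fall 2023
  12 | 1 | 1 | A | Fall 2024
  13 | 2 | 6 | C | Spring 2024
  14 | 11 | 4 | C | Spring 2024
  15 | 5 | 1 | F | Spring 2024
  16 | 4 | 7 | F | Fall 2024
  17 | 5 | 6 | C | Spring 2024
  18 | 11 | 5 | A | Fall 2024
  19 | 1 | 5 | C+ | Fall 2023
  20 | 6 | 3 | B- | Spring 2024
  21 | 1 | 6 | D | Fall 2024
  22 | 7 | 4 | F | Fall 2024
SELECT p.name, COUNT(DISTINCT c.course_id) AS distinct_course_count FROM enrollments c JOIN students p ON c.student_id = p.id GROUP BY p.id, p.name HAVING COUNT(*) >= 3

Execution result:
name | distinct_course_count
Ivy Martinez | 3
Quinn Williams | 3
Alice Johnson | 3
Peter Smith | 3
Jack Brown | 3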